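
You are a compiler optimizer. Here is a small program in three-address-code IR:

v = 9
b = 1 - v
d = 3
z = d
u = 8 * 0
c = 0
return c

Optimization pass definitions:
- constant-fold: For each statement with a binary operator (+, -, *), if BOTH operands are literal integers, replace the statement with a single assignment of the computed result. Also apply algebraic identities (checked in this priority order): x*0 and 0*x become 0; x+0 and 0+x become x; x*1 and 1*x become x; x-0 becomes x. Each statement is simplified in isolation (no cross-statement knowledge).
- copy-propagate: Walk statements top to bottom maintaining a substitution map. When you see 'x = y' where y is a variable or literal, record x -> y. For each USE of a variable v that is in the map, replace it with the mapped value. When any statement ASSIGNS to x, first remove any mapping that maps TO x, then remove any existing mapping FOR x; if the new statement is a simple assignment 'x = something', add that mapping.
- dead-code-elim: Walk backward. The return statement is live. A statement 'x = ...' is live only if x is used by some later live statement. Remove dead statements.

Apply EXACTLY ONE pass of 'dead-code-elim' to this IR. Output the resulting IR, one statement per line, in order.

Answer: c = 0
return c

Derivation:
Applying dead-code-elim statement-by-statement:
  [7] return c  -> KEEP (return); live=['c']
  [6] c = 0  -> KEEP; live=[]
  [5] u = 8 * 0  -> DEAD (u not live)
  [4] z = d  -> DEAD (z not live)
  [3] d = 3  -> DEAD (d not live)
  [2] b = 1 - v  -> DEAD (b not live)
  [1] v = 9  -> DEAD (v not live)
Result (2 stmts):
  c = 0
  return c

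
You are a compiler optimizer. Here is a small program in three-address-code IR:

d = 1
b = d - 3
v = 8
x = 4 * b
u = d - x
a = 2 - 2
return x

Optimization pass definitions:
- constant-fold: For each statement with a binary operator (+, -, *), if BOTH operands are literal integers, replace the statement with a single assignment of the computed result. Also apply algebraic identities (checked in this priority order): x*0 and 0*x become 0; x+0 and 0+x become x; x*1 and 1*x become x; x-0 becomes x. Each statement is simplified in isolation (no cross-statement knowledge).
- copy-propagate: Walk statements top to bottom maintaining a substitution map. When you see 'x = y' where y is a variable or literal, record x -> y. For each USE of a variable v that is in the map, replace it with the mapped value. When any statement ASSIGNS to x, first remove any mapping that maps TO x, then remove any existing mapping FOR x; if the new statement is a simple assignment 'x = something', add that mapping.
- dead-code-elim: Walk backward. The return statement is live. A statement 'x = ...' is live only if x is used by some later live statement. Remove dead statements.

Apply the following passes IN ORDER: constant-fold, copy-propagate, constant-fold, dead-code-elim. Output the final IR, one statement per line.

Answer: b = -2
x = 4 * b
return x

Derivation:
Initial IR:
  d = 1
  b = d - 3
  v = 8
  x = 4 * b
  u = d - x
  a = 2 - 2
  return x
After constant-fold (7 stmts):
  d = 1
  b = d - 3
  v = 8
  x = 4 * b
  u = d - x
  a = 0
  return x
After copy-propagate (7 stmts):
  d = 1
  b = 1 - 3
  v = 8
  x = 4 * b
  u = 1 - x
  a = 0
  return x
After constant-fold (7 stmts):
  d = 1
  b = -2
  v = 8
  x = 4 * b
  u = 1 - x
  a = 0
  return x
After dead-code-elim (3 stmts):
  b = -2
  x = 4 * b
  return x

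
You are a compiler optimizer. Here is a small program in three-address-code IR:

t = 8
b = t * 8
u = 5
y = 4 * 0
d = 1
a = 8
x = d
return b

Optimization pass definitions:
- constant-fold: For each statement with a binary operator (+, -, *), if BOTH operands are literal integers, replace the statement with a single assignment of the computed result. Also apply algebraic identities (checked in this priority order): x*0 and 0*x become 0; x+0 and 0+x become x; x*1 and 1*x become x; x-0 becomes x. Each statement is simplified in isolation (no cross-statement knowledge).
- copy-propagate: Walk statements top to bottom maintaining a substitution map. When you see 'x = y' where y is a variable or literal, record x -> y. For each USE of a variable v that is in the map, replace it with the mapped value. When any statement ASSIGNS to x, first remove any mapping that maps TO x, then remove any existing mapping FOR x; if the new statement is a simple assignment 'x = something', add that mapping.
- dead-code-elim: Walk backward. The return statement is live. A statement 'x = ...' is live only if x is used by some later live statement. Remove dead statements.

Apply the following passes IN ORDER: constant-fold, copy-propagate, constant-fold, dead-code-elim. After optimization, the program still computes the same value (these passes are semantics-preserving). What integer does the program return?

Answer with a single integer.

Initial IR:
  t = 8
  b = t * 8
  u = 5
  y = 4 * 0
  d = 1
  a = 8
  x = d
  return b
After constant-fold (8 stmts):
  t = 8
  b = t * 8
  u = 5
  y = 0
  d = 1
  a = 8
  x = d
  return b
After copy-propagate (8 stmts):
  t = 8
  b = 8 * 8
  u = 5
  y = 0
  d = 1
  a = 8
  x = 1
  return b
After constant-fold (8 stmts):
  t = 8
  b = 64
  u = 5
  y = 0
  d = 1
  a = 8
  x = 1
  return b
After dead-code-elim (2 stmts):
  b = 64
  return b
Evaluate:
  t = 8  =>  t = 8
  b = t * 8  =>  b = 64
  u = 5  =>  u = 5
  y = 4 * 0  =>  y = 0
  d = 1  =>  d = 1
  a = 8  =>  a = 8
  x = d  =>  x = 1
  return b = 64

Answer: 64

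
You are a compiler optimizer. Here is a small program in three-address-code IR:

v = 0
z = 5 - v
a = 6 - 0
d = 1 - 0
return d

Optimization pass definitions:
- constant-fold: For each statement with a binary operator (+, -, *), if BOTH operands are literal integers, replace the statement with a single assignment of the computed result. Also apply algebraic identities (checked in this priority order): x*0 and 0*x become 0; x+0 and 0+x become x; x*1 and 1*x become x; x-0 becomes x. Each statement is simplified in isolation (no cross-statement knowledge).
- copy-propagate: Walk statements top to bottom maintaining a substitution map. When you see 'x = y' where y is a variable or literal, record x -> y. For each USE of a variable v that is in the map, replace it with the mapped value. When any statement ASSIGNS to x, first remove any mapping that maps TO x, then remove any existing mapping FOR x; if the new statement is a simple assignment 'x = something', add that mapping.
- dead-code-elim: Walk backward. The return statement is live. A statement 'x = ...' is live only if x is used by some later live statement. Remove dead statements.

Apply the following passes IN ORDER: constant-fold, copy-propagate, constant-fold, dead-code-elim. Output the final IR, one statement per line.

Answer: return 1

Derivation:
Initial IR:
  v = 0
  z = 5 - v
  a = 6 - 0
  d = 1 - 0
  return d
After constant-fold (5 stmts):
  v = 0
  z = 5 - v
  a = 6
  d = 1
  return d
After copy-propagate (5 stmts):
  v = 0
  z = 5 - 0
  a = 6
  d = 1
  return 1
After constant-fold (5 stmts):
  v = 0
  z = 5
  a = 6
  d = 1
  return 1
After dead-code-elim (1 stmts):
  return 1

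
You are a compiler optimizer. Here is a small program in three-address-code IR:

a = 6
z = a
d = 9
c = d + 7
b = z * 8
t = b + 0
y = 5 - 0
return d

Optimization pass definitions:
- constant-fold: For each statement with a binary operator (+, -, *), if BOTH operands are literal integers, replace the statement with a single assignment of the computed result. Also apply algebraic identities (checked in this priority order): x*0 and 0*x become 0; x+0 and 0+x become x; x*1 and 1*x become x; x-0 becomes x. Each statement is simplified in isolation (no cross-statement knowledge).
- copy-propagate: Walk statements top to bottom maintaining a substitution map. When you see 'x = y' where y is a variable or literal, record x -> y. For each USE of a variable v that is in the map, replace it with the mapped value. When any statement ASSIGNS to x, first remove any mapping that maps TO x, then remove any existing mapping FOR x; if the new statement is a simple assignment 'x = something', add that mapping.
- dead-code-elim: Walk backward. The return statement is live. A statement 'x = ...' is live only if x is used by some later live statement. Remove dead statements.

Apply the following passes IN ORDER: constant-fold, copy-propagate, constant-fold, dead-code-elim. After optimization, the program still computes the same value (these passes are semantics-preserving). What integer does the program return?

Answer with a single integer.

Answer: 9

Derivation:
Initial IR:
  a = 6
  z = a
  d = 9
  c = d + 7
  b = z * 8
  t = b + 0
  y = 5 - 0
  return d
After constant-fold (8 stmts):
  a = 6
  z = a
  d = 9
  c = d + 7
  b = z * 8
  t = b
  y = 5
  return d
After copy-propagate (8 stmts):
  a = 6
  z = 6
  d = 9
  c = 9 + 7
  b = 6 * 8
  t = b
  y = 5
  return 9
After constant-fold (8 stmts):
  a = 6
  z = 6
  d = 9
  c = 16
  b = 48
  t = b
  y = 5
  return 9
After dead-code-elim (1 stmts):
  return 9
Evaluate:
  a = 6  =>  a = 6
  z = a  =>  z = 6
  d = 9  =>  d = 9
  c = d + 7  =>  c = 16
  b = z * 8  =>  b = 48
  t = b + 0  =>  t = 48
  y = 5 - 0  =>  y = 5
  return d = 9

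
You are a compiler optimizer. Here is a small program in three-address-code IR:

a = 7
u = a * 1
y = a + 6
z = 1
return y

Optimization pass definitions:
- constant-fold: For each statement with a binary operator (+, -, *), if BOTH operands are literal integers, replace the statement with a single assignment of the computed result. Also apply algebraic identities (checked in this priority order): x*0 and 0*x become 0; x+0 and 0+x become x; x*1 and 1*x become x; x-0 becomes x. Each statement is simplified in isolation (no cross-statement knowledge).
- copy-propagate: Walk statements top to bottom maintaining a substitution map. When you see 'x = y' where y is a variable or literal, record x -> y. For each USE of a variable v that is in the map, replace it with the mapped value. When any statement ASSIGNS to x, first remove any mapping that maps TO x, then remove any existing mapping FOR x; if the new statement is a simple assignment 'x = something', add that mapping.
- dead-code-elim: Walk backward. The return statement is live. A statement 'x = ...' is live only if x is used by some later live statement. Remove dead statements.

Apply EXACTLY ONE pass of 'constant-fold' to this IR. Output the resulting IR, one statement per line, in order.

Answer: a = 7
u = a
y = a + 6
z = 1
return y

Derivation:
Applying constant-fold statement-by-statement:
  [1] a = 7  (unchanged)
  [2] u = a * 1  -> u = a
  [3] y = a + 6  (unchanged)
  [4] z = 1  (unchanged)
  [5] return y  (unchanged)
Result (5 stmts):
  a = 7
  u = a
  y = a + 6
  z = 1
  return y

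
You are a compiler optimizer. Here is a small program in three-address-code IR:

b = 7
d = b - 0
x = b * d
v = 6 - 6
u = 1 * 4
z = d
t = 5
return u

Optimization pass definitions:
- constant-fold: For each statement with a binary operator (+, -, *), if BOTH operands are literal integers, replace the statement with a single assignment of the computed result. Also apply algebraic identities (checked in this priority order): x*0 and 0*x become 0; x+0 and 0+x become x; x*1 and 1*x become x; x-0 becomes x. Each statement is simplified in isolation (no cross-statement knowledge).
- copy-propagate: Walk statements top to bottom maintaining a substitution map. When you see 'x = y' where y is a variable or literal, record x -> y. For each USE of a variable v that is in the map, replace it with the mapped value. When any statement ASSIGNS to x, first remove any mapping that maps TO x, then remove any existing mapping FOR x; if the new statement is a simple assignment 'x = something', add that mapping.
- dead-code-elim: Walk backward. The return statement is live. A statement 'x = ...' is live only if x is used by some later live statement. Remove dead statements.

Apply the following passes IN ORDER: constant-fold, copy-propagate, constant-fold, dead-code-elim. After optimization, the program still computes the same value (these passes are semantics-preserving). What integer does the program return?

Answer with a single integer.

Initial IR:
  b = 7
  d = b - 0
  x = b * d
  v = 6 - 6
  u = 1 * 4
  z = d
  t = 5
  return u
After constant-fold (8 stmts):
  b = 7
  d = b
  x = b * d
  v = 0
  u = 4
  z = d
  t = 5
  return u
After copy-propagate (8 stmts):
  b = 7
  d = 7
  x = 7 * 7
  v = 0
  u = 4
  z = 7
  t = 5
  return 4
After constant-fold (8 stmts):
  b = 7
  d = 7
  x = 49
  v = 0
  u = 4
  z = 7
  t = 5
  return 4
After dead-code-elim (1 stmts):
  return 4
Evaluate:
  b = 7  =>  b = 7
  d = b - 0  =>  d = 7
  x = b * d  =>  x = 49
  v = 6 - 6  =>  v = 0
  u = 1 * 4  =>  u = 4
  z = d  =>  z = 7
  t = 5  =>  t = 5
  return u = 4

Answer: 4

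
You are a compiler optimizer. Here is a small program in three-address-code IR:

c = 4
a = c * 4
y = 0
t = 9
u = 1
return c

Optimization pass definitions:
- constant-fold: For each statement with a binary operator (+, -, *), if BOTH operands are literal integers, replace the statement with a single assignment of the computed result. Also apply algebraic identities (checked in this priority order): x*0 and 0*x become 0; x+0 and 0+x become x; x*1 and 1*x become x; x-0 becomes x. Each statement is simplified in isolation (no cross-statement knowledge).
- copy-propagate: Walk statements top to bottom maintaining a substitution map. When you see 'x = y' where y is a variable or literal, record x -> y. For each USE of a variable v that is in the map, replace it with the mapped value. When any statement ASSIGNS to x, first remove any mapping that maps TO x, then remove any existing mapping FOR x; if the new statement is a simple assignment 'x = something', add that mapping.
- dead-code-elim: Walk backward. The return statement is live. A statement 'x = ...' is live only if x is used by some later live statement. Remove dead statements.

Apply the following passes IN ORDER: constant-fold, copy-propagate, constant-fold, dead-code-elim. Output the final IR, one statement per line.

Answer: return 4

Derivation:
Initial IR:
  c = 4
  a = c * 4
  y = 0
  t = 9
  u = 1
  return c
After constant-fold (6 stmts):
  c = 4
  a = c * 4
  y = 0
  t = 9
  u = 1
  return c
After copy-propagate (6 stmts):
  c = 4
  a = 4 * 4
  y = 0
  t = 9
  u = 1
  return 4
After constant-fold (6 stmts):
  c = 4
  a = 16
  y = 0
  t = 9
  u = 1
  return 4
After dead-code-elim (1 stmts):
  return 4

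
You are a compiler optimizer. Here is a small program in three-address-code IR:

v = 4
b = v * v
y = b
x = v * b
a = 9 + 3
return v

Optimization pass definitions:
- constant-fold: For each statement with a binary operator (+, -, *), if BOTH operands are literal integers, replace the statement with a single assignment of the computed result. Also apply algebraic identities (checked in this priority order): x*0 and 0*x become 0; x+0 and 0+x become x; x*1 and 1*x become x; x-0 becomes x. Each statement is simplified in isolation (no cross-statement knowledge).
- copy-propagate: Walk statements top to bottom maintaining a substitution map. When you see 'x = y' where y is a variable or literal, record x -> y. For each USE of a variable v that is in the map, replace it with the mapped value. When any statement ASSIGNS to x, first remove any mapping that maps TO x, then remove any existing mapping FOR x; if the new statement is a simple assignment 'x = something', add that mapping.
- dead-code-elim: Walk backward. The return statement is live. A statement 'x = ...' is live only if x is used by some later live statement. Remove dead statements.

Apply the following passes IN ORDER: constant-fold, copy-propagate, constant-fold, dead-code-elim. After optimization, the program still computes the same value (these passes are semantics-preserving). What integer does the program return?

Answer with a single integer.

Initial IR:
  v = 4
  b = v * v
  y = b
  x = v * b
  a = 9 + 3
  return v
After constant-fold (6 stmts):
  v = 4
  b = v * v
  y = b
  x = v * b
  a = 12
  return v
After copy-propagate (6 stmts):
  v = 4
  b = 4 * 4
  y = b
  x = 4 * b
  a = 12
  return 4
After constant-fold (6 stmts):
  v = 4
  b = 16
  y = b
  x = 4 * b
  a = 12
  return 4
After dead-code-elim (1 stmts):
  return 4
Evaluate:
  v = 4  =>  v = 4
  b = v * v  =>  b = 16
  y = b  =>  y = 16
  x = v * b  =>  x = 64
  a = 9 + 3  =>  a = 12
  return v = 4

Answer: 4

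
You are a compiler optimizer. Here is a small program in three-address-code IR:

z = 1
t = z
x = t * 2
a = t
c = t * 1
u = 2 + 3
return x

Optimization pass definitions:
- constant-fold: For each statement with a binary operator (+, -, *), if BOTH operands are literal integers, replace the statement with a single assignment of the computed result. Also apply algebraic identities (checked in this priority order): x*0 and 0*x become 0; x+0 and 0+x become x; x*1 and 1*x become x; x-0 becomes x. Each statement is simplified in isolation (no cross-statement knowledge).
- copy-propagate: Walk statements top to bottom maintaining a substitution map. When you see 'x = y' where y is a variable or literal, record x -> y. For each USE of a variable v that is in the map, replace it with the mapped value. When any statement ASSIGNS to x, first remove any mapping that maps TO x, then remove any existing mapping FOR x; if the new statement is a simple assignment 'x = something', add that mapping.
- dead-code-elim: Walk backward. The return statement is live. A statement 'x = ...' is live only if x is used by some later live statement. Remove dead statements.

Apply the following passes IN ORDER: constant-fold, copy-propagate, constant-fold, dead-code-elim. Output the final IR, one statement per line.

Answer: x = 2
return x

Derivation:
Initial IR:
  z = 1
  t = z
  x = t * 2
  a = t
  c = t * 1
  u = 2 + 3
  return x
After constant-fold (7 stmts):
  z = 1
  t = z
  x = t * 2
  a = t
  c = t
  u = 5
  return x
After copy-propagate (7 stmts):
  z = 1
  t = 1
  x = 1 * 2
  a = 1
  c = 1
  u = 5
  return x
After constant-fold (7 stmts):
  z = 1
  t = 1
  x = 2
  a = 1
  c = 1
  u = 5
  return x
After dead-code-elim (2 stmts):
  x = 2
  return x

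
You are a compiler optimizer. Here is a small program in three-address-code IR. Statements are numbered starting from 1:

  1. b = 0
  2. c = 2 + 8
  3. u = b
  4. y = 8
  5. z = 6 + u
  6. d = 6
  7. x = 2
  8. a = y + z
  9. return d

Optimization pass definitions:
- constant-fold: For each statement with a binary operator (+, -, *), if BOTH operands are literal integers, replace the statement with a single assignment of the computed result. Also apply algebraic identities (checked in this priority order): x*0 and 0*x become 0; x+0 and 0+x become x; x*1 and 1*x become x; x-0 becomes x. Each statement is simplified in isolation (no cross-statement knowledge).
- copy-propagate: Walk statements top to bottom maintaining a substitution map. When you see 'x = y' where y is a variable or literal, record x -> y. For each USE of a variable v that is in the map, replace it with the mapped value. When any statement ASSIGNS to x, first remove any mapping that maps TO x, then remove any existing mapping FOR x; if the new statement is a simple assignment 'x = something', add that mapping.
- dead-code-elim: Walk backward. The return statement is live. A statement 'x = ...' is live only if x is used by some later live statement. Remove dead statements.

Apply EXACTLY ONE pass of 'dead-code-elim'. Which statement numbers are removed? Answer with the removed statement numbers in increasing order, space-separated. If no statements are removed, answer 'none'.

Backward liveness scan:
Stmt 1 'b = 0': DEAD (b not in live set [])
Stmt 2 'c = 2 + 8': DEAD (c not in live set [])
Stmt 3 'u = b': DEAD (u not in live set [])
Stmt 4 'y = 8': DEAD (y not in live set [])
Stmt 5 'z = 6 + u': DEAD (z not in live set [])
Stmt 6 'd = 6': KEEP (d is live); live-in = []
Stmt 7 'x = 2': DEAD (x not in live set ['d'])
Stmt 8 'a = y + z': DEAD (a not in live set ['d'])
Stmt 9 'return d': KEEP (return); live-in = ['d']
Removed statement numbers: [1, 2, 3, 4, 5, 7, 8]
Surviving IR:
  d = 6
  return d

Answer: 1 2 3 4 5 7 8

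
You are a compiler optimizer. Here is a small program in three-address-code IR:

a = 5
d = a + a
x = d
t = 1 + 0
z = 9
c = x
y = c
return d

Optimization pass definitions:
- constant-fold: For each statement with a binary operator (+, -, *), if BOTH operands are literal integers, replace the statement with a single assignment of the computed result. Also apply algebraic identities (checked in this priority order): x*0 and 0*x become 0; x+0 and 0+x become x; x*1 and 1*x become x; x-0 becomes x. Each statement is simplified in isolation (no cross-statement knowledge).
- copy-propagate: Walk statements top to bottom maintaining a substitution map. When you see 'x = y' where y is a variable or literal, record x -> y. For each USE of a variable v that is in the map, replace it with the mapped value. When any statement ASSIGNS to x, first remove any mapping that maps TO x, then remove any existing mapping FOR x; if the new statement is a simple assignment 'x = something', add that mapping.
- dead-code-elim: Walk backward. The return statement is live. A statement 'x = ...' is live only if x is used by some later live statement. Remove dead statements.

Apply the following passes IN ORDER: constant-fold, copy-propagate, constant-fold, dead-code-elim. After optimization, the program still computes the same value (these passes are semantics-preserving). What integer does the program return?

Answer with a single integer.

Initial IR:
  a = 5
  d = a + a
  x = d
  t = 1 + 0
  z = 9
  c = x
  y = c
  return d
After constant-fold (8 stmts):
  a = 5
  d = a + a
  x = d
  t = 1
  z = 9
  c = x
  y = c
  return d
After copy-propagate (8 stmts):
  a = 5
  d = 5 + 5
  x = d
  t = 1
  z = 9
  c = d
  y = d
  return d
After constant-fold (8 stmts):
  a = 5
  d = 10
  x = d
  t = 1
  z = 9
  c = d
  y = d
  return d
After dead-code-elim (2 stmts):
  d = 10
  return d
Evaluate:
  a = 5  =>  a = 5
  d = a + a  =>  d = 10
  x = d  =>  x = 10
  t = 1 + 0  =>  t = 1
  z = 9  =>  z = 9
  c = x  =>  c = 10
  y = c  =>  y = 10
  return d = 10

Answer: 10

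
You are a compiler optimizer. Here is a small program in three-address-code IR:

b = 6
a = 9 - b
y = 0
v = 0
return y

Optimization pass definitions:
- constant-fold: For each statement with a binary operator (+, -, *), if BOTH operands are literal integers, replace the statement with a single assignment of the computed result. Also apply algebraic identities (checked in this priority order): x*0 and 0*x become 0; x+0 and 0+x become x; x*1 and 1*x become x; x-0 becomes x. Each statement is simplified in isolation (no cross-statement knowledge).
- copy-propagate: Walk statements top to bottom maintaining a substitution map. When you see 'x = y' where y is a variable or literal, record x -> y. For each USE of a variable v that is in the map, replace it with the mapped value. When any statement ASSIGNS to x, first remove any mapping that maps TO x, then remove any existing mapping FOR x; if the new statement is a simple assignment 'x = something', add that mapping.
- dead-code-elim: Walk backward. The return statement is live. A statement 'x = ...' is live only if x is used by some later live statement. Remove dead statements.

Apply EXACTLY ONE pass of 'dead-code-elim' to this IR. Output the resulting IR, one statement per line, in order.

Answer: y = 0
return y

Derivation:
Applying dead-code-elim statement-by-statement:
  [5] return y  -> KEEP (return); live=['y']
  [4] v = 0  -> DEAD (v not live)
  [3] y = 0  -> KEEP; live=[]
  [2] a = 9 - b  -> DEAD (a not live)
  [1] b = 6  -> DEAD (b not live)
Result (2 stmts):
  y = 0
  return y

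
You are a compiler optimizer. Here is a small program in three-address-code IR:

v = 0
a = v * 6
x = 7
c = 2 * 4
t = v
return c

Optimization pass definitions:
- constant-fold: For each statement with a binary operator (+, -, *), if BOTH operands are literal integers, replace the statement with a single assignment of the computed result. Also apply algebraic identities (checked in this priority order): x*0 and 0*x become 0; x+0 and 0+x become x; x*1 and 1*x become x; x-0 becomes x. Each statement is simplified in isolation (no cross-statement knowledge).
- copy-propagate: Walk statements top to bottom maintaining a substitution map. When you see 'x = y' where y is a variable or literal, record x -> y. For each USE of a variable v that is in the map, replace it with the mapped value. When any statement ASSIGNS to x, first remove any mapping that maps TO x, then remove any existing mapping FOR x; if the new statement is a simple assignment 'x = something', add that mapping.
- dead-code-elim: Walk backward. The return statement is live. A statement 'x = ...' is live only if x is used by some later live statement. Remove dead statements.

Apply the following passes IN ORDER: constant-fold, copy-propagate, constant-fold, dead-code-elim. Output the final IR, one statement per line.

Answer: return 8

Derivation:
Initial IR:
  v = 0
  a = v * 6
  x = 7
  c = 2 * 4
  t = v
  return c
After constant-fold (6 stmts):
  v = 0
  a = v * 6
  x = 7
  c = 8
  t = v
  return c
After copy-propagate (6 stmts):
  v = 0
  a = 0 * 6
  x = 7
  c = 8
  t = 0
  return 8
After constant-fold (6 stmts):
  v = 0
  a = 0
  x = 7
  c = 8
  t = 0
  return 8
After dead-code-elim (1 stmts):
  return 8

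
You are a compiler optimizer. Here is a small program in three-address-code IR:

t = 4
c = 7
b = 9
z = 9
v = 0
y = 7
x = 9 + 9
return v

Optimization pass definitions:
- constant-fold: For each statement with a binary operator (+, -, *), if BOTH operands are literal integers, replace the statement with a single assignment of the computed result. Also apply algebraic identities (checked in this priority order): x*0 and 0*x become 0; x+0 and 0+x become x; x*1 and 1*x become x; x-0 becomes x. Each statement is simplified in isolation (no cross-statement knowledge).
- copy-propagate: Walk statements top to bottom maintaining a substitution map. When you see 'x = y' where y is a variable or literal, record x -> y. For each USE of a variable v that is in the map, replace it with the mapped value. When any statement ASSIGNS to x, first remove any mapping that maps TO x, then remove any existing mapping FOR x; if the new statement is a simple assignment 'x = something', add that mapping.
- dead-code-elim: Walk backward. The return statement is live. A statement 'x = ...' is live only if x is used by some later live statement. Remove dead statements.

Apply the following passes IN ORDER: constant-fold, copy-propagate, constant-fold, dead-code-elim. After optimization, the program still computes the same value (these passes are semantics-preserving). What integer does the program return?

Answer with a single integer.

Answer: 0

Derivation:
Initial IR:
  t = 4
  c = 7
  b = 9
  z = 9
  v = 0
  y = 7
  x = 9 + 9
  return v
After constant-fold (8 stmts):
  t = 4
  c = 7
  b = 9
  z = 9
  v = 0
  y = 7
  x = 18
  return v
After copy-propagate (8 stmts):
  t = 4
  c = 7
  b = 9
  z = 9
  v = 0
  y = 7
  x = 18
  return 0
After constant-fold (8 stmts):
  t = 4
  c = 7
  b = 9
  z = 9
  v = 0
  y = 7
  x = 18
  return 0
After dead-code-elim (1 stmts):
  return 0
Evaluate:
  t = 4  =>  t = 4
  c = 7  =>  c = 7
  b = 9  =>  b = 9
  z = 9  =>  z = 9
  v = 0  =>  v = 0
  y = 7  =>  y = 7
  x = 9 + 9  =>  x = 18
  return v = 0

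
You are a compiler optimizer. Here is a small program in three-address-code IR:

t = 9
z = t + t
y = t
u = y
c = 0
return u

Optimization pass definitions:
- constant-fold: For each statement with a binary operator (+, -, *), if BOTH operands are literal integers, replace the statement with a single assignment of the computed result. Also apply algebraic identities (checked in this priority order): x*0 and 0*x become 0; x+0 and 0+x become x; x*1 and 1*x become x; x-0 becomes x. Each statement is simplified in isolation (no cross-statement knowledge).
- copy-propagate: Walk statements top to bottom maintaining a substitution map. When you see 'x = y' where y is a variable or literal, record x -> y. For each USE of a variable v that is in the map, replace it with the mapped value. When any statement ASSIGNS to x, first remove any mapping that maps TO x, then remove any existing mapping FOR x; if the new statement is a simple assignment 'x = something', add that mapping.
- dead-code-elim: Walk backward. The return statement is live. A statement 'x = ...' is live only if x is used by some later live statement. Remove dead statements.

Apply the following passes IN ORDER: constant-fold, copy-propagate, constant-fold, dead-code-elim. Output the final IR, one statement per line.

Answer: return 9

Derivation:
Initial IR:
  t = 9
  z = t + t
  y = t
  u = y
  c = 0
  return u
After constant-fold (6 stmts):
  t = 9
  z = t + t
  y = t
  u = y
  c = 0
  return u
After copy-propagate (6 stmts):
  t = 9
  z = 9 + 9
  y = 9
  u = 9
  c = 0
  return 9
After constant-fold (6 stmts):
  t = 9
  z = 18
  y = 9
  u = 9
  c = 0
  return 9
After dead-code-elim (1 stmts):
  return 9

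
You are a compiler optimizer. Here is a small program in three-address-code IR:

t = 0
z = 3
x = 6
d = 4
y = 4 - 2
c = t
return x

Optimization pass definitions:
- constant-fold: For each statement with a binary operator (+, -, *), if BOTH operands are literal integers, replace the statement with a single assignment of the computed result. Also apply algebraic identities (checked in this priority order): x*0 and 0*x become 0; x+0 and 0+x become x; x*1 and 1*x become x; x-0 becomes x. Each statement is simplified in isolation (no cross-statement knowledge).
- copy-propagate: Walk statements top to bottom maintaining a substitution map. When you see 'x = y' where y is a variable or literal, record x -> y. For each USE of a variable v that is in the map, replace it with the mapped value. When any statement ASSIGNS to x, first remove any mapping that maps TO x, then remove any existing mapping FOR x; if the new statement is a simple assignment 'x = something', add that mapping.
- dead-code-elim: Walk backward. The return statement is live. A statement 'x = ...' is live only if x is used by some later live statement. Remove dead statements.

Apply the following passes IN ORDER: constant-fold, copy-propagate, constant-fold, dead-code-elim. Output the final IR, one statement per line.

Initial IR:
  t = 0
  z = 3
  x = 6
  d = 4
  y = 4 - 2
  c = t
  return x
After constant-fold (7 stmts):
  t = 0
  z = 3
  x = 6
  d = 4
  y = 2
  c = t
  return x
After copy-propagate (7 stmts):
  t = 0
  z = 3
  x = 6
  d = 4
  y = 2
  c = 0
  return 6
After constant-fold (7 stmts):
  t = 0
  z = 3
  x = 6
  d = 4
  y = 2
  c = 0
  return 6
After dead-code-elim (1 stmts):
  return 6

Answer: return 6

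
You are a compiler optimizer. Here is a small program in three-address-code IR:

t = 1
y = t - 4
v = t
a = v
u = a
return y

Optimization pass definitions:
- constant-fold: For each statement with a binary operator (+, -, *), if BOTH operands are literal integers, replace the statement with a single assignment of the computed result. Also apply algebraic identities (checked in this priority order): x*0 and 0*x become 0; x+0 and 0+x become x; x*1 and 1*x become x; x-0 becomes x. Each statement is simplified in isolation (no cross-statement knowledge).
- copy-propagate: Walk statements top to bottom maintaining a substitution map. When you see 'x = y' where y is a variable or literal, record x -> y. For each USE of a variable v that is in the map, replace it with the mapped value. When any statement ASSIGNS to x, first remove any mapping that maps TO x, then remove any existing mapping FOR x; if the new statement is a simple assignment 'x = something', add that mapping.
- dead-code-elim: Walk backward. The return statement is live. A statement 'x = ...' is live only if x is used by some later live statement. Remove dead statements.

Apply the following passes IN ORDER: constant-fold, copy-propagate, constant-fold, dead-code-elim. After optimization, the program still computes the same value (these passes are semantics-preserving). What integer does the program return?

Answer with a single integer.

Answer: -3

Derivation:
Initial IR:
  t = 1
  y = t - 4
  v = t
  a = v
  u = a
  return y
After constant-fold (6 stmts):
  t = 1
  y = t - 4
  v = t
  a = v
  u = a
  return y
After copy-propagate (6 stmts):
  t = 1
  y = 1 - 4
  v = 1
  a = 1
  u = 1
  return y
After constant-fold (6 stmts):
  t = 1
  y = -3
  v = 1
  a = 1
  u = 1
  return y
After dead-code-elim (2 stmts):
  y = -3
  return y
Evaluate:
  t = 1  =>  t = 1
  y = t - 4  =>  y = -3
  v = t  =>  v = 1
  a = v  =>  a = 1
  u = a  =>  u = 1
  return y = -3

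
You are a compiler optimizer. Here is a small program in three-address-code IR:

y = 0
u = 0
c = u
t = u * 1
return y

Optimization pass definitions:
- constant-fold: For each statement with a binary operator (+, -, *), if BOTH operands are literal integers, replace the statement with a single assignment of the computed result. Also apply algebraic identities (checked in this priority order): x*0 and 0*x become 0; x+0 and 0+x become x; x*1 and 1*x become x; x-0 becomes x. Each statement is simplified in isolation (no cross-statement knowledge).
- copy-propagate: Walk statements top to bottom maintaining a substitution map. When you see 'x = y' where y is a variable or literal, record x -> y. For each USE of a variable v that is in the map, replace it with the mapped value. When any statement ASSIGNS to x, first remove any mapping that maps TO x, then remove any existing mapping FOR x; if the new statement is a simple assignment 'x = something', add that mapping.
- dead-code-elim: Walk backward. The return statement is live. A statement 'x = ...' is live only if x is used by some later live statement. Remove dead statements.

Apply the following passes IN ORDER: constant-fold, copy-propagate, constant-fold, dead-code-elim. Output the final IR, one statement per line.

Answer: return 0

Derivation:
Initial IR:
  y = 0
  u = 0
  c = u
  t = u * 1
  return y
After constant-fold (5 stmts):
  y = 0
  u = 0
  c = u
  t = u
  return y
After copy-propagate (5 stmts):
  y = 0
  u = 0
  c = 0
  t = 0
  return 0
After constant-fold (5 stmts):
  y = 0
  u = 0
  c = 0
  t = 0
  return 0
After dead-code-elim (1 stmts):
  return 0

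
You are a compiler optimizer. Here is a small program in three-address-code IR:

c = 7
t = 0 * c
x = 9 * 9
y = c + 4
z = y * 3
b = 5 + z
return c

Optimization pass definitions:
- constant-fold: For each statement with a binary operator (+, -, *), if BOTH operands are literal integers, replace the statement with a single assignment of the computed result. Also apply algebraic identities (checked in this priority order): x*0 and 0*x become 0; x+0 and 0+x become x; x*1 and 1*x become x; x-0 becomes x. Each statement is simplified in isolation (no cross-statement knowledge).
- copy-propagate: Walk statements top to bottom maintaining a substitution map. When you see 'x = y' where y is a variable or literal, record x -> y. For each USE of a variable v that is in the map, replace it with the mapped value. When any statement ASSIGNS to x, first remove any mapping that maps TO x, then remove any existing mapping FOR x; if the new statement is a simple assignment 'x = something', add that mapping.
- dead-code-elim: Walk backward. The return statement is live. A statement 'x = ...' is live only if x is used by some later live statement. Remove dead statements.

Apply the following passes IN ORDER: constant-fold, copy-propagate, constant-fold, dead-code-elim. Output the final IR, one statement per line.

Initial IR:
  c = 7
  t = 0 * c
  x = 9 * 9
  y = c + 4
  z = y * 3
  b = 5 + z
  return c
After constant-fold (7 stmts):
  c = 7
  t = 0
  x = 81
  y = c + 4
  z = y * 3
  b = 5 + z
  return c
After copy-propagate (7 stmts):
  c = 7
  t = 0
  x = 81
  y = 7 + 4
  z = y * 3
  b = 5 + z
  return 7
After constant-fold (7 stmts):
  c = 7
  t = 0
  x = 81
  y = 11
  z = y * 3
  b = 5 + z
  return 7
After dead-code-elim (1 stmts):
  return 7

Answer: return 7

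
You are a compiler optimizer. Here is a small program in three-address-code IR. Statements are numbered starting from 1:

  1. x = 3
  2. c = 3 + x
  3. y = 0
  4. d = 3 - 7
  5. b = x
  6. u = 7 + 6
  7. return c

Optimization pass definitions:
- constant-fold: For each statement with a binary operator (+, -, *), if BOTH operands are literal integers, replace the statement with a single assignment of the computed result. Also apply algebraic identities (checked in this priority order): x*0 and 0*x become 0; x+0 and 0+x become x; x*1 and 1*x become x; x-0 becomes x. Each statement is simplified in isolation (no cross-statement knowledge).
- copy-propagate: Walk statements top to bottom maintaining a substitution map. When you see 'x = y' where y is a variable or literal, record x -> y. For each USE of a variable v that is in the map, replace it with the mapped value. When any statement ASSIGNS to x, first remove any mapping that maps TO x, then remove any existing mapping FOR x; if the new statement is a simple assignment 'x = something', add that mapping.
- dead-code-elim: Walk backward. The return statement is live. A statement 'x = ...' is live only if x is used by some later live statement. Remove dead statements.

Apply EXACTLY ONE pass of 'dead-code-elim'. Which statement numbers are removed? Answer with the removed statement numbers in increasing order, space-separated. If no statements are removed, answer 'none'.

Backward liveness scan:
Stmt 1 'x = 3': KEEP (x is live); live-in = []
Stmt 2 'c = 3 + x': KEEP (c is live); live-in = ['x']
Stmt 3 'y = 0': DEAD (y not in live set ['c'])
Stmt 4 'd = 3 - 7': DEAD (d not in live set ['c'])
Stmt 5 'b = x': DEAD (b not in live set ['c'])
Stmt 6 'u = 7 + 6': DEAD (u not in live set ['c'])
Stmt 7 'return c': KEEP (return); live-in = ['c']
Removed statement numbers: [3, 4, 5, 6]
Surviving IR:
  x = 3
  c = 3 + x
  return c

Answer: 3 4 5 6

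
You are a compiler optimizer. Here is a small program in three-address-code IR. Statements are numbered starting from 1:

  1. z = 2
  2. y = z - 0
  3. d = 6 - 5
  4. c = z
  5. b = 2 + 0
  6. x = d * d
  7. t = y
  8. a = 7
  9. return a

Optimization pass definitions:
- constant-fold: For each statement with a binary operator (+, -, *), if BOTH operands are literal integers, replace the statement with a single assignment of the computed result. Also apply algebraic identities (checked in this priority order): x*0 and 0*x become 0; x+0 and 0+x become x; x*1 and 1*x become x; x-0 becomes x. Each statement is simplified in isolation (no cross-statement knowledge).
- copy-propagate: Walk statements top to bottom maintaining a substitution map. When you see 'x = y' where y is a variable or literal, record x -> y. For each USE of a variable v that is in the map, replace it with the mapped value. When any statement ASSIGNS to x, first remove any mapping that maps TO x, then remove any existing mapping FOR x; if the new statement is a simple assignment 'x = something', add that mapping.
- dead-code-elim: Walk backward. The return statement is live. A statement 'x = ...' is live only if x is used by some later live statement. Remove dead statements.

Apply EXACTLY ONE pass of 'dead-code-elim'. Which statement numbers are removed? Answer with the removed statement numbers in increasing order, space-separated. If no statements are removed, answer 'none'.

Answer: 1 2 3 4 5 6 7

Derivation:
Backward liveness scan:
Stmt 1 'z = 2': DEAD (z not in live set [])
Stmt 2 'y = z - 0': DEAD (y not in live set [])
Stmt 3 'd = 6 - 5': DEAD (d not in live set [])
Stmt 4 'c = z': DEAD (c not in live set [])
Stmt 5 'b = 2 + 0': DEAD (b not in live set [])
Stmt 6 'x = d * d': DEAD (x not in live set [])
Stmt 7 't = y': DEAD (t not in live set [])
Stmt 8 'a = 7': KEEP (a is live); live-in = []
Stmt 9 'return a': KEEP (return); live-in = ['a']
Removed statement numbers: [1, 2, 3, 4, 5, 6, 7]
Surviving IR:
  a = 7
  return a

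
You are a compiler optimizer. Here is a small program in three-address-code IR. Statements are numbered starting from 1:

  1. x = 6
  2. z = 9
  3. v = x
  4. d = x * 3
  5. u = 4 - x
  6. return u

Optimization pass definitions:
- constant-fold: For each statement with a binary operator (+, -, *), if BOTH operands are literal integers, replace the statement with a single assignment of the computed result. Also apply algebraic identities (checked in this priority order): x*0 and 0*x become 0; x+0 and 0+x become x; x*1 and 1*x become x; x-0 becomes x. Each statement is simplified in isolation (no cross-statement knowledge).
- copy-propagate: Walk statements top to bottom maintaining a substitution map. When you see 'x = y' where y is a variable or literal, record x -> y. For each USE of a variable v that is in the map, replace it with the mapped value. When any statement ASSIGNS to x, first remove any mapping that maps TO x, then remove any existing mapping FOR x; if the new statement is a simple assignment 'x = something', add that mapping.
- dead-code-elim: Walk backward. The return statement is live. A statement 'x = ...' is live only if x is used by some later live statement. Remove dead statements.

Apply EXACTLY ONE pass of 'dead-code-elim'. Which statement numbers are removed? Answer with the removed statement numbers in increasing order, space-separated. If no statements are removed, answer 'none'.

Backward liveness scan:
Stmt 1 'x = 6': KEEP (x is live); live-in = []
Stmt 2 'z = 9': DEAD (z not in live set ['x'])
Stmt 3 'v = x': DEAD (v not in live set ['x'])
Stmt 4 'd = x * 3': DEAD (d not in live set ['x'])
Stmt 5 'u = 4 - x': KEEP (u is live); live-in = ['x']
Stmt 6 'return u': KEEP (return); live-in = ['u']
Removed statement numbers: [2, 3, 4]
Surviving IR:
  x = 6
  u = 4 - x
  return u

Answer: 2 3 4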